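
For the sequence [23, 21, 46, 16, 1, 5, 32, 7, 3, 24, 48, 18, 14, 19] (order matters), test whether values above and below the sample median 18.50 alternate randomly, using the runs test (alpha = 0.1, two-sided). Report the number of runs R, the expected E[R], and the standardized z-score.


Step 1: Compute median = 18.50; label A = above, B = below.
Labels in order: AAABBBABBAABBA  (n_A = 7, n_B = 7)
Step 2: Count runs R = 7.
Step 3: Under H0 (random ordering), E[R] = 2*n_A*n_B/(n_A+n_B) + 1 = 2*7*7/14 + 1 = 8.0000.
        Var[R] = 2*n_A*n_B*(2*n_A*n_B - n_A - n_B) / ((n_A+n_B)^2 * (n_A+n_B-1)) = 8232/2548 = 3.2308.
        SD[R] = 1.7974.
Step 4: Continuity-corrected z = (R + 0.5 - E[R]) / SD[R] = (7 + 0.5 - 8.0000) / 1.7974 = -0.2782.
Step 5: Two-sided p-value via normal approximation = 2*(1 - Phi(|z|)) = 0.780879.
Step 6: alpha = 0.1. fail to reject H0.

R = 7, z = -0.2782, p = 0.780879, fail to reject H0.


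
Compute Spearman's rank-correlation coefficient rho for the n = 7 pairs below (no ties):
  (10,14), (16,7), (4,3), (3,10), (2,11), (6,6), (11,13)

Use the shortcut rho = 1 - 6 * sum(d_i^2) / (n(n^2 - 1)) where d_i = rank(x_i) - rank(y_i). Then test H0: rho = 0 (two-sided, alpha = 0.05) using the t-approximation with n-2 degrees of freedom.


Step 1: Rank x and y separately (midranks; no ties here).
rank(x): 10->5, 16->7, 4->3, 3->2, 2->1, 6->4, 11->6
rank(y): 14->7, 7->3, 3->1, 10->4, 11->5, 6->2, 13->6
Step 2: d_i = R_x(i) - R_y(i); compute d_i^2.
  (5-7)^2=4, (7-3)^2=16, (3-1)^2=4, (2-4)^2=4, (1-5)^2=16, (4-2)^2=4, (6-6)^2=0
sum(d^2) = 48.
Step 3: rho = 1 - 6*48 / (7*(7^2 - 1)) = 1 - 288/336 = 0.142857.
Step 4: Under H0, t = rho * sqrt((n-2)/(1-rho^2)) = 0.3227 ~ t(5).
Step 5: Two-sided p-value from the t-distribution with 5 df = 0.759945.
Step 6: alpha = 0.05. fail to reject H0.

rho = 0.1429, p = 0.759945, fail to reject H0 at alpha = 0.05.


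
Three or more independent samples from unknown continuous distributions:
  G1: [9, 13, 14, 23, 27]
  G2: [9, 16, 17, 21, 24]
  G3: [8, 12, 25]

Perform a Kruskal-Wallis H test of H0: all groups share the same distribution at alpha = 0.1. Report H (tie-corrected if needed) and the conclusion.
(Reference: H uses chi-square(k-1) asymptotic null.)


Step 1: Combine all N = 13 observations and assign midranks.
sorted (value, group, rank): (8,G3,1), (9,G1,2.5), (9,G2,2.5), (12,G3,4), (13,G1,5), (14,G1,6), (16,G2,7), (17,G2,8), (21,G2,9), (23,G1,10), (24,G2,11), (25,G3,12), (27,G1,13)
Step 2: Sum ranks within each group.
R_1 = 36.5 (n_1 = 5)
R_2 = 37.5 (n_2 = 5)
R_3 = 17 (n_3 = 3)
Step 3: H = 12/(N(N+1)) * sum(R_i^2/n_i) - 3(N+1)
     = 12/(13*14) * (36.5^2/5 + 37.5^2/5 + 17^2/3) - 3*14
     = 0.065934 * 644.033 - 42
     = 0.463736.
Step 4: Ties present; correction factor C = 1 - 6/(13^3 - 13) = 0.997253. Corrected H = 0.463736 / 0.997253 = 0.465014.
Step 5: Under H0, H ~ chi^2(2); p-value = 0.792544.
Step 6: alpha = 0.1. fail to reject H0.

H = 0.4650, df = 2, p = 0.792544, fail to reject H0.


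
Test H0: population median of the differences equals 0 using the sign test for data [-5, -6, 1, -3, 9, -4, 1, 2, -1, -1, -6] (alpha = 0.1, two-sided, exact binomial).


Step 1: Discard zero differences. Original n = 11; n_eff = number of nonzero differences = 11.
Nonzero differences (with sign): -5, -6, +1, -3, +9, -4, +1, +2, -1, -1, -6
Step 2: Count signs: positive = 4, negative = 7.
Step 3: Under H0: P(positive) = 0.5, so the number of positives S ~ Bin(11, 0.5).
Step 4: Two-sided exact p-value = sum of Bin(11,0.5) probabilities at or below the observed probability = 0.548828.
Step 5: alpha = 0.1. fail to reject H0.

n_eff = 11, pos = 4, neg = 7, p = 0.548828, fail to reject H0.


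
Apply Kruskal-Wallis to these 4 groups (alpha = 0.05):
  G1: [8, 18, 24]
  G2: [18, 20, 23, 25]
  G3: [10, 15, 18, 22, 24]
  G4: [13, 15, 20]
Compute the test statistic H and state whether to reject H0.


Step 1: Combine all N = 15 observations and assign midranks.
sorted (value, group, rank): (8,G1,1), (10,G3,2), (13,G4,3), (15,G3,4.5), (15,G4,4.5), (18,G1,7), (18,G2,7), (18,G3,7), (20,G2,9.5), (20,G4,9.5), (22,G3,11), (23,G2,12), (24,G1,13.5), (24,G3,13.5), (25,G2,15)
Step 2: Sum ranks within each group.
R_1 = 21.5 (n_1 = 3)
R_2 = 43.5 (n_2 = 4)
R_3 = 38 (n_3 = 5)
R_4 = 17 (n_4 = 3)
Step 3: H = 12/(N(N+1)) * sum(R_i^2/n_i) - 3(N+1)
     = 12/(15*16) * (21.5^2/3 + 43.5^2/4 + 38^2/5 + 17^2/3) - 3*16
     = 0.050000 * 1012.28 - 48
     = 2.613958.
Step 4: Ties present; correction factor C = 1 - 42/(15^3 - 15) = 0.987500. Corrected H = 2.613958 / 0.987500 = 2.647046.
Step 5: Under H0, H ~ chi^2(3); p-value = 0.449301.
Step 6: alpha = 0.05. fail to reject H0.

H = 2.6470, df = 3, p = 0.449301, fail to reject H0.


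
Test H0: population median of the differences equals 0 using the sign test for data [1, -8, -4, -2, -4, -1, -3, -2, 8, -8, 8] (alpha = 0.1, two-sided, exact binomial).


Step 1: Discard zero differences. Original n = 11; n_eff = number of nonzero differences = 11.
Nonzero differences (with sign): +1, -8, -4, -2, -4, -1, -3, -2, +8, -8, +8
Step 2: Count signs: positive = 3, negative = 8.
Step 3: Under H0: P(positive) = 0.5, so the number of positives S ~ Bin(11, 0.5).
Step 4: Two-sided exact p-value = sum of Bin(11,0.5) probabilities at or below the observed probability = 0.226562.
Step 5: alpha = 0.1. fail to reject H0.

n_eff = 11, pos = 3, neg = 8, p = 0.226562, fail to reject H0.


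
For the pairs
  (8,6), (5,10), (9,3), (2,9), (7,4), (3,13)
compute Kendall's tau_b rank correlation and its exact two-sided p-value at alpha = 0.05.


Step 1: Enumerate the 15 unordered pairs (i,j) with i<j and classify each by sign(x_j-x_i) * sign(y_j-y_i).
  (1,2):dx=-3,dy=+4->D; (1,3):dx=+1,dy=-3->D; (1,4):dx=-6,dy=+3->D; (1,5):dx=-1,dy=-2->C
  (1,6):dx=-5,dy=+7->D; (2,3):dx=+4,dy=-7->D; (2,4):dx=-3,dy=-1->C; (2,5):dx=+2,dy=-6->D
  (2,6):dx=-2,dy=+3->D; (3,4):dx=-7,dy=+6->D; (3,5):dx=-2,dy=+1->D; (3,6):dx=-6,dy=+10->D
  (4,5):dx=+5,dy=-5->D; (4,6):dx=+1,dy=+4->C; (5,6):dx=-4,dy=+9->D
Step 2: C = 3, D = 12, total pairs = 15.
Step 3: tau = (C - D)/(n(n-1)/2) = (3 - 12)/15 = -0.600000.
Step 4: Exact two-sided p-value (enumerate n! = 720 permutations of y under H0): p = 0.136111.
Step 5: alpha = 0.05. fail to reject H0.

tau_b = -0.6000 (C=3, D=12), p = 0.136111, fail to reject H0.


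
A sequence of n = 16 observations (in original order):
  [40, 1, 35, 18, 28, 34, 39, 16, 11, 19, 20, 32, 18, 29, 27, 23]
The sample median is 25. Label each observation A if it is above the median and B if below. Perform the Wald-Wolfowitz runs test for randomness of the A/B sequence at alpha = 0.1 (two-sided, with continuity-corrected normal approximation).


Step 1: Compute median = 25; label A = above, B = below.
Labels in order: ABABAAABBBBABAAB  (n_A = 8, n_B = 8)
Step 2: Count runs R = 10.
Step 3: Under H0 (random ordering), E[R] = 2*n_A*n_B/(n_A+n_B) + 1 = 2*8*8/16 + 1 = 9.0000.
        Var[R] = 2*n_A*n_B*(2*n_A*n_B - n_A - n_B) / ((n_A+n_B)^2 * (n_A+n_B-1)) = 14336/3840 = 3.7333.
        SD[R] = 1.9322.
Step 4: Continuity-corrected z = (R - 0.5 - E[R]) / SD[R] = (10 - 0.5 - 9.0000) / 1.9322 = 0.2588.
Step 5: Two-sided p-value via normal approximation = 2*(1 - Phi(|z|)) = 0.795809.
Step 6: alpha = 0.1. fail to reject H0.

R = 10, z = 0.2588, p = 0.795809, fail to reject H0.


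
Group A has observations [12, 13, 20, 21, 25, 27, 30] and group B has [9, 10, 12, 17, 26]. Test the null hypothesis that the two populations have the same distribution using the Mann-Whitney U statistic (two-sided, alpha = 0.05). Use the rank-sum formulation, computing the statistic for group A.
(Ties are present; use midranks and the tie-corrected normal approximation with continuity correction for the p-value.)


Step 1: Combine and sort all 12 observations; assign midranks.
sorted (value, group): (9,Y), (10,Y), (12,X), (12,Y), (13,X), (17,Y), (20,X), (21,X), (25,X), (26,Y), (27,X), (30,X)
ranks: 9->1, 10->2, 12->3.5, 12->3.5, 13->5, 17->6, 20->7, 21->8, 25->9, 26->10, 27->11, 30->12
Step 2: Rank sum for X: R1 = 3.5 + 5 + 7 + 8 + 9 + 11 + 12 = 55.5.
Step 3: U_X = R1 - n1(n1+1)/2 = 55.5 - 7*8/2 = 55.5 - 28 = 27.5.
       U_Y = n1*n2 - U_X = 35 - 27.5 = 7.5.
Step 4: Ties are present, so use the tie-corrected normal approximation (with continuity correction) for the p-value.
Step 5: p-value = 0.122225; compare to alpha = 0.05. fail to reject H0.

U_X = 27.5, p = 0.122225, fail to reject H0 at alpha = 0.05.


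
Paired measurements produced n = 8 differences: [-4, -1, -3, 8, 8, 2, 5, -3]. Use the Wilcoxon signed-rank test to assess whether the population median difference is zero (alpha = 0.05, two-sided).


Step 1: Drop any zero differences (none here) and take |d_i|.
|d| = [4, 1, 3, 8, 8, 2, 5, 3]
Step 2: Midrank |d_i| (ties get averaged ranks).
ranks: |4|->5, |1|->1, |3|->3.5, |8|->7.5, |8|->7.5, |2|->2, |5|->6, |3|->3.5
Step 3: Attach original signs; sum ranks with positive sign and with negative sign.
W+ = 7.5 + 7.5 + 2 + 6 = 23
W- = 5 + 1 + 3.5 + 3.5 = 13
(Check: W+ + W- = 36 should equal n(n+1)/2 = 36.)
Step 4: Test statistic W = min(W+, W-) = 13.
Step 5: Ties in |d|, so use the tie-corrected normal approximation.
        E[W] = n(n+1)/4 = 8*9/4 = 18.
        Tie groups: |d|=3 (t=2), |d|=8 (t=2); sum(t^3 - t) = 12.
        Var[W] = n(n+1)(2n+1)/24 - sum(t^3-t)/48 = 1224/24 - 12/48 = 50.75.
        z = (W - E[W]) / sqrt(Var[W]) = (13 - 18) / 7.1239 = -0.7019.
        Two-sided p = 2*Phi(z) = 0.482765.
Step 6: alpha = 0.05. fail to reject H0.

W+ = 23, W- = 13, W = min = 13, p = 0.482765, fail to reject H0.


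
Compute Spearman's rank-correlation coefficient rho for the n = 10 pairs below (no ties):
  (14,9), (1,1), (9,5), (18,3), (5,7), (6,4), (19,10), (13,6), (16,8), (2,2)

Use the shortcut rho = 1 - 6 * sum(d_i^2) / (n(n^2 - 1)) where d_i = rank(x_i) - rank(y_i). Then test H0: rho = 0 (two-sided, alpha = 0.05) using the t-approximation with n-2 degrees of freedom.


Step 1: Rank x and y separately (midranks; no ties here).
rank(x): 14->7, 1->1, 9->5, 18->9, 5->3, 6->4, 19->10, 13->6, 16->8, 2->2
rank(y): 9->9, 1->1, 5->5, 3->3, 7->7, 4->4, 10->10, 6->6, 8->8, 2->2
Step 2: d_i = R_x(i) - R_y(i); compute d_i^2.
  (7-9)^2=4, (1-1)^2=0, (5-5)^2=0, (9-3)^2=36, (3-7)^2=16, (4-4)^2=0, (10-10)^2=0, (6-6)^2=0, (8-8)^2=0, (2-2)^2=0
sum(d^2) = 56.
Step 3: rho = 1 - 6*56 / (10*(10^2 - 1)) = 1 - 336/990 = 0.660606.
Step 4: Under H0, t = rho * sqrt((n-2)/(1-rho^2)) = 2.4889 ~ t(8).
Step 5: Two-sided p-value from the t-distribution with 8 df = 0.037588.
Step 6: alpha = 0.05. reject H0.

rho = 0.6606, p = 0.037588, reject H0 at alpha = 0.05.


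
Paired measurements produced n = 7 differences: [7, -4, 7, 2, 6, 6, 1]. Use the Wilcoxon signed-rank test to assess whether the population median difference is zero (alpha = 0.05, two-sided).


Step 1: Drop any zero differences (none here) and take |d_i|.
|d| = [7, 4, 7, 2, 6, 6, 1]
Step 2: Midrank |d_i| (ties get averaged ranks).
ranks: |7|->6.5, |4|->3, |7|->6.5, |2|->2, |6|->4.5, |6|->4.5, |1|->1
Step 3: Attach original signs; sum ranks with positive sign and with negative sign.
W+ = 6.5 + 6.5 + 2 + 4.5 + 4.5 + 1 = 25
W- = 3 = 3
(Check: W+ + W- = 28 should equal n(n+1)/2 = 28.)
Step 4: Test statistic W = min(W+, W-) = 3.
Step 5: Ties in |d|, so use the tie-corrected normal approximation.
        E[W] = n(n+1)/4 = 7*8/4 = 14.
        Tie groups: |d|=6 (t=2), |d|=7 (t=2); sum(t^3 - t) = 12.
        Var[W] = n(n+1)(2n+1)/24 - sum(t^3-t)/48 = 840/24 - 12/48 = 34.75.
        z = (W - E[W]) / sqrt(Var[W]) = (3 - 14) / 5.8949 = -1.8660.
        Two-sided p = 2*Phi(z) = 0.062039.
Step 6: alpha = 0.05. fail to reject H0.

W+ = 25, W- = 3, W = min = 3, p = 0.062039, fail to reject H0.


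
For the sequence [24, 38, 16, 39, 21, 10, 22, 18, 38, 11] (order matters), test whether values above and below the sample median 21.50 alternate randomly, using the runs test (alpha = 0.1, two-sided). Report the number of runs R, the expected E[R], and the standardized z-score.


Step 1: Compute median = 21.50; label A = above, B = below.
Labels in order: AABABBABAB  (n_A = 5, n_B = 5)
Step 2: Count runs R = 8.
Step 3: Under H0 (random ordering), E[R] = 2*n_A*n_B/(n_A+n_B) + 1 = 2*5*5/10 + 1 = 6.0000.
        Var[R] = 2*n_A*n_B*(2*n_A*n_B - n_A - n_B) / ((n_A+n_B)^2 * (n_A+n_B-1)) = 2000/900 = 2.2222.
        SD[R] = 1.4907.
Step 4: Continuity-corrected z = (R - 0.5 - E[R]) / SD[R] = (8 - 0.5 - 6.0000) / 1.4907 = 1.0062.
Step 5: Two-sided p-value via normal approximation = 2*(1 - Phi(|z|)) = 0.314305.
Step 6: alpha = 0.1. fail to reject H0.

R = 8, z = 1.0062, p = 0.314305, fail to reject H0.


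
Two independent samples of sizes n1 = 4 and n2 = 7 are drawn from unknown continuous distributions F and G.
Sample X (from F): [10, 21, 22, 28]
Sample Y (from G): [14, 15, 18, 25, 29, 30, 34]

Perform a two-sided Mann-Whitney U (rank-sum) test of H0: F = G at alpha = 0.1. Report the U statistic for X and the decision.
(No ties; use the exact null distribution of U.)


Step 1: Combine and sort all 11 observations; assign midranks.
sorted (value, group): (10,X), (14,Y), (15,Y), (18,Y), (21,X), (22,X), (25,Y), (28,X), (29,Y), (30,Y), (34,Y)
ranks: 10->1, 14->2, 15->3, 18->4, 21->5, 22->6, 25->7, 28->8, 29->9, 30->10, 34->11
Step 2: Rank sum for X: R1 = 1 + 5 + 6 + 8 = 20.
Step 3: U_X = R1 - n1(n1+1)/2 = 20 - 4*5/2 = 20 - 10 = 10.
       U_Y = n1*n2 - U_X = 28 - 10 = 18.
Step 4: No ties, so the exact null distribution of U (based on enumerating the C(11,4) = 330 equally likely rank assignments) gives the two-sided p-value.
Step 5: p-value = 0.527273; compare to alpha = 0.1. fail to reject H0.

U_X = 10, p = 0.527273, fail to reject H0 at alpha = 0.1.


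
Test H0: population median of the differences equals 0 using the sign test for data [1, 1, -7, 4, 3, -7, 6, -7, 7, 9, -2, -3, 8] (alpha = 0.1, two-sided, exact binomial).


Step 1: Discard zero differences. Original n = 13; n_eff = number of nonzero differences = 13.
Nonzero differences (with sign): +1, +1, -7, +4, +3, -7, +6, -7, +7, +9, -2, -3, +8
Step 2: Count signs: positive = 8, negative = 5.
Step 3: Under H0: P(positive) = 0.5, so the number of positives S ~ Bin(13, 0.5).
Step 4: Two-sided exact p-value = sum of Bin(13,0.5) probabilities at or below the observed probability = 0.581055.
Step 5: alpha = 0.1. fail to reject H0.

n_eff = 13, pos = 8, neg = 5, p = 0.581055, fail to reject H0.


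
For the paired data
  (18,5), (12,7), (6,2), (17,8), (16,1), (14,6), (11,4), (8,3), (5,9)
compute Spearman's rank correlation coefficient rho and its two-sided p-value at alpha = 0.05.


Step 1: Rank x and y separately (midranks; no ties here).
rank(x): 18->9, 12->5, 6->2, 17->8, 16->7, 14->6, 11->4, 8->3, 5->1
rank(y): 5->5, 7->7, 2->2, 8->8, 1->1, 6->6, 4->4, 3->3, 9->9
Step 2: d_i = R_x(i) - R_y(i); compute d_i^2.
  (9-5)^2=16, (5-7)^2=4, (2-2)^2=0, (8-8)^2=0, (7-1)^2=36, (6-6)^2=0, (4-4)^2=0, (3-3)^2=0, (1-9)^2=64
sum(d^2) = 120.
Step 3: rho = 1 - 6*120 / (9*(9^2 - 1)) = 1 - 720/720 = 0.000000.
Step 4: Under H0, t = rho * sqrt((n-2)/(1-rho^2)) = 0.0000 ~ t(7).
Step 5: Two-sided p-value from the t-distribution with 7 df = 1.000000.
Step 6: alpha = 0.05. fail to reject H0.

rho = 0.0000, p = 1.000000, fail to reject H0 at alpha = 0.05.


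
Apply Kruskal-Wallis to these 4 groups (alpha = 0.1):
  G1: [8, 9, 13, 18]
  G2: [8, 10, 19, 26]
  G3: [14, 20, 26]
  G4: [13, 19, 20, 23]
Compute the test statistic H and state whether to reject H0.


Step 1: Combine all N = 15 observations and assign midranks.
sorted (value, group, rank): (8,G1,1.5), (8,G2,1.5), (9,G1,3), (10,G2,4), (13,G1,5.5), (13,G4,5.5), (14,G3,7), (18,G1,8), (19,G2,9.5), (19,G4,9.5), (20,G3,11.5), (20,G4,11.5), (23,G4,13), (26,G2,14.5), (26,G3,14.5)
Step 2: Sum ranks within each group.
R_1 = 18 (n_1 = 4)
R_2 = 29.5 (n_2 = 4)
R_3 = 33 (n_3 = 3)
R_4 = 39.5 (n_4 = 4)
Step 3: H = 12/(N(N+1)) * sum(R_i^2/n_i) - 3(N+1)
     = 12/(15*16) * (18^2/4 + 29.5^2/4 + 33^2/3 + 39.5^2/4) - 3*16
     = 0.050000 * 1051.62 - 48
     = 4.581250.
Step 4: Ties present; correction factor C = 1 - 30/(15^3 - 15) = 0.991071. Corrected H = 4.581250 / 0.991071 = 4.622523.
Step 5: Under H0, H ~ chi^2(3); p-value = 0.201618.
Step 6: alpha = 0.1. fail to reject H0.

H = 4.6225, df = 3, p = 0.201618, fail to reject H0.


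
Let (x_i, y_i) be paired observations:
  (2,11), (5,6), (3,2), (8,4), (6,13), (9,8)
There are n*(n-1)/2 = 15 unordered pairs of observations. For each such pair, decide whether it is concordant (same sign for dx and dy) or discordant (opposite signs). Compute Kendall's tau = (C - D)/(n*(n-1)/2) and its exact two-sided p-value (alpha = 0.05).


Step 1: Enumerate the 15 unordered pairs (i,j) with i<j and classify each by sign(x_j-x_i) * sign(y_j-y_i).
  (1,2):dx=+3,dy=-5->D; (1,3):dx=+1,dy=-9->D; (1,4):dx=+6,dy=-7->D; (1,5):dx=+4,dy=+2->C
  (1,6):dx=+7,dy=-3->D; (2,3):dx=-2,dy=-4->C; (2,4):dx=+3,dy=-2->D; (2,5):dx=+1,dy=+7->C
  (2,6):dx=+4,dy=+2->C; (3,4):dx=+5,dy=+2->C; (3,5):dx=+3,dy=+11->C; (3,6):dx=+6,dy=+6->C
  (4,5):dx=-2,dy=+9->D; (4,6):dx=+1,dy=+4->C; (5,6):dx=+3,dy=-5->D
Step 2: C = 8, D = 7, total pairs = 15.
Step 3: tau = (C - D)/(n(n-1)/2) = (8 - 7)/15 = 0.066667.
Step 4: Exact two-sided p-value (enumerate n! = 720 permutations of y under H0): p = 1.000000.
Step 5: alpha = 0.05. fail to reject H0.

tau_b = 0.0667 (C=8, D=7), p = 1.000000, fail to reject H0.


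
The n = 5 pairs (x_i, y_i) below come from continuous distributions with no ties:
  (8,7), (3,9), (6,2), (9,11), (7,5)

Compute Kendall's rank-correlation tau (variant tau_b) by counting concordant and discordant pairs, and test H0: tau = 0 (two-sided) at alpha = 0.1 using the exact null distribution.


Step 1: Enumerate the 10 unordered pairs (i,j) with i<j and classify each by sign(x_j-x_i) * sign(y_j-y_i).
  (1,2):dx=-5,dy=+2->D; (1,3):dx=-2,dy=-5->C; (1,4):dx=+1,dy=+4->C; (1,5):dx=-1,dy=-2->C
  (2,3):dx=+3,dy=-7->D; (2,4):dx=+6,dy=+2->C; (2,5):dx=+4,dy=-4->D; (3,4):dx=+3,dy=+9->C
  (3,5):dx=+1,dy=+3->C; (4,5):dx=-2,dy=-6->C
Step 2: C = 7, D = 3, total pairs = 10.
Step 3: tau = (C - D)/(n(n-1)/2) = (7 - 3)/10 = 0.400000.
Step 4: Exact two-sided p-value (enumerate n! = 120 permutations of y under H0): p = 0.483333.
Step 5: alpha = 0.1. fail to reject H0.

tau_b = 0.4000 (C=7, D=3), p = 0.483333, fail to reject H0.


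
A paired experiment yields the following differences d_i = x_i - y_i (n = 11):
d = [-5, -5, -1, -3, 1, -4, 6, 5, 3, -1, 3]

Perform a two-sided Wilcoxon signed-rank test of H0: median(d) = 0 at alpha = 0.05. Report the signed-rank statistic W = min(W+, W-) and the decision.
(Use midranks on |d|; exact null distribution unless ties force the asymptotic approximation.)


Step 1: Drop any zero differences (none here) and take |d_i|.
|d| = [5, 5, 1, 3, 1, 4, 6, 5, 3, 1, 3]
Step 2: Midrank |d_i| (ties get averaged ranks).
ranks: |5|->9, |5|->9, |1|->2, |3|->5, |1|->2, |4|->7, |6|->11, |5|->9, |3|->5, |1|->2, |3|->5
Step 3: Attach original signs; sum ranks with positive sign and with negative sign.
W+ = 2 + 11 + 9 + 5 + 5 = 32
W- = 9 + 9 + 2 + 5 + 7 + 2 = 34
(Check: W+ + W- = 66 should equal n(n+1)/2 = 66.)
Step 4: Test statistic W = min(W+, W-) = 32.
Step 5: Ties in |d|, so use the tie-corrected normal approximation.
        E[W] = n(n+1)/4 = 11*12/4 = 33.
        Tie groups: |d|=1 (t=3), |d|=3 (t=3), |d|=5 (t=3); sum(t^3 - t) = 72.
        Var[W] = n(n+1)(2n+1)/24 - sum(t^3-t)/48 = 3036/24 - 72/48 = 125.
        z = (W - E[W]) / sqrt(Var[W]) = (32 - 33) / 11.1803 = -0.0894.
        Two-sided p = 2*Phi(z) = 0.928730.
Step 6: alpha = 0.05. fail to reject H0.

W+ = 32, W- = 34, W = min = 32, p = 0.928730, fail to reject H0.


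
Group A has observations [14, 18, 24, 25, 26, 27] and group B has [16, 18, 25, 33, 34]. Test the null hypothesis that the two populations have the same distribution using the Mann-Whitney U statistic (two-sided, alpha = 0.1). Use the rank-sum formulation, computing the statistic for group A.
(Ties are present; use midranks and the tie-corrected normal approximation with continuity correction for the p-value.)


Step 1: Combine and sort all 11 observations; assign midranks.
sorted (value, group): (14,X), (16,Y), (18,X), (18,Y), (24,X), (25,X), (25,Y), (26,X), (27,X), (33,Y), (34,Y)
ranks: 14->1, 16->2, 18->3.5, 18->3.5, 24->5, 25->6.5, 25->6.5, 26->8, 27->9, 33->10, 34->11
Step 2: Rank sum for X: R1 = 1 + 3.5 + 5 + 6.5 + 8 + 9 = 33.
Step 3: U_X = R1 - n1(n1+1)/2 = 33 - 6*7/2 = 33 - 21 = 12.
       U_Y = n1*n2 - U_X = 30 - 12 = 18.
Step 4: Ties are present, so use the tie-corrected normal approximation (with continuity correction) for the p-value.
Step 5: p-value = 0.646576; compare to alpha = 0.1. fail to reject H0.

U_X = 12, p = 0.646576, fail to reject H0 at alpha = 0.1.


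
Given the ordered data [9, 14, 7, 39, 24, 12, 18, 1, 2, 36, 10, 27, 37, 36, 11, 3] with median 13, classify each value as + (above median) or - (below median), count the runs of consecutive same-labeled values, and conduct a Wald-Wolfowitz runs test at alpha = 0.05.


Step 1: Compute median = 13; label A = above, B = below.
Labels in order: BABAABABBABAAABB  (n_A = 8, n_B = 8)
Step 2: Count runs R = 11.
Step 3: Under H0 (random ordering), E[R] = 2*n_A*n_B/(n_A+n_B) + 1 = 2*8*8/16 + 1 = 9.0000.
        Var[R] = 2*n_A*n_B*(2*n_A*n_B - n_A - n_B) / ((n_A+n_B)^2 * (n_A+n_B-1)) = 14336/3840 = 3.7333.
        SD[R] = 1.9322.
Step 4: Continuity-corrected z = (R - 0.5 - E[R]) / SD[R] = (11 - 0.5 - 9.0000) / 1.9322 = 0.7763.
Step 5: Two-sided p-value via normal approximation = 2*(1 - Phi(|z|)) = 0.437558.
Step 6: alpha = 0.05. fail to reject H0.

R = 11, z = 0.7763, p = 0.437558, fail to reject H0.


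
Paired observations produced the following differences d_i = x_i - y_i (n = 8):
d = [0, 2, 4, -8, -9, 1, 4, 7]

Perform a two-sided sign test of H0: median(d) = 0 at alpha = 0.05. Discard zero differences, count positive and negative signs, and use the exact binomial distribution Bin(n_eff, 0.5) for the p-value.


Step 1: Discard zero differences. Original n = 8; n_eff = number of nonzero differences = 7.
Nonzero differences (with sign): +2, +4, -8, -9, +1, +4, +7
Step 2: Count signs: positive = 5, negative = 2.
Step 3: Under H0: P(positive) = 0.5, so the number of positives S ~ Bin(7, 0.5).
Step 4: Two-sided exact p-value = sum of Bin(7,0.5) probabilities at or below the observed probability = 0.453125.
Step 5: alpha = 0.05. fail to reject H0.

n_eff = 7, pos = 5, neg = 2, p = 0.453125, fail to reject H0.


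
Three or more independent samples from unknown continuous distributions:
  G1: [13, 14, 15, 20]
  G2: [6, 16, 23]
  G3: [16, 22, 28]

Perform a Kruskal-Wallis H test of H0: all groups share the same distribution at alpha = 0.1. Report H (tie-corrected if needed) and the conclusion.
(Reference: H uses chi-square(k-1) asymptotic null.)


Step 1: Combine all N = 10 observations and assign midranks.
sorted (value, group, rank): (6,G2,1), (13,G1,2), (14,G1,3), (15,G1,4), (16,G2,5.5), (16,G3,5.5), (20,G1,7), (22,G3,8), (23,G2,9), (28,G3,10)
Step 2: Sum ranks within each group.
R_1 = 16 (n_1 = 4)
R_2 = 15.5 (n_2 = 3)
R_3 = 23.5 (n_3 = 3)
Step 3: H = 12/(N(N+1)) * sum(R_i^2/n_i) - 3(N+1)
     = 12/(10*11) * (16^2/4 + 15.5^2/3 + 23.5^2/3) - 3*11
     = 0.109091 * 328.167 - 33
     = 2.800000.
Step 4: Ties present; correction factor C = 1 - 6/(10^3 - 10) = 0.993939. Corrected H = 2.800000 / 0.993939 = 2.817073.
Step 5: Under H0, H ~ chi^2(2); p-value = 0.244501.
Step 6: alpha = 0.1. fail to reject H0.

H = 2.8171, df = 2, p = 0.244501, fail to reject H0.


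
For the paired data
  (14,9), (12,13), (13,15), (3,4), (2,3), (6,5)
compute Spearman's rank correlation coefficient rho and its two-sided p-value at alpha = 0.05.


Step 1: Rank x and y separately (midranks; no ties here).
rank(x): 14->6, 12->4, 13->5, 3->2, 2->1, 6->3
rank(y): 9->4, 13->5, 15->6, 4->2, 3->1, 5->3
Step 2: d_i = R_x(i) - R_y(i); compute d_i^2.
  (6-4)^2=4, (4-5)^2=1, (5-6)^2=1, (2-2)^2=0, (1-1)^2=0, (3-3)^2=0
sum(d^2) = 6.
Step 3: rho = 1 - 6*6 / (6*(6^2 - 1)) = 1 - 36/210 = 0.828571.
Step 4: Under H0, t = rho * sqrt((n-2)/(1-rho^2)) = 2.9598 ~ t(4).
Step 5: Two-sided p-value from the t-distribution with 4 df = 0.041563.
Step 6: alpha = 0.05. reject H0.

rho = 0.8286, p = 0.041563, reject H0 at alpha = 0.05.


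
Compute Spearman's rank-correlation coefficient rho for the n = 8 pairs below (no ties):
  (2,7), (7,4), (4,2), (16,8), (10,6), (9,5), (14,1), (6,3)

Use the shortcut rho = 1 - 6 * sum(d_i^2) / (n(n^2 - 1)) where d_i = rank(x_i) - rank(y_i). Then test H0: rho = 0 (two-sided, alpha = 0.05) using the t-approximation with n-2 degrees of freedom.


Step 1: Rank x and y separately (midranks; no ties here).
rank(x): 2->1, 7->4, 4->2, 16->8, 10->6, 9->5, 14->7, 6->3
rank(y): 7->7, 4->4, 2->2, 8->8, 6->6, 5->5, 1->1, 3->3
Step 2: d_i = R_x(i) - R_y(i); compute d_i^2.
  (1-7)^2=36, (4-4)^2=0, (2-2)^2=0, (8-8)^2=0, (6-6)^2=0, (5-5)^2=0, (7-1)^2=36, (3-3)^2=0
sum(d^2) = 72.
Step 3: rho = 1 - 6*72 / (8*(8^2 - 1)) = 1 - 432/504 = 0.142857.
Step 4: Under H0, t = rho * sqrt((n-2)/(1-rho^2)) = 0.3536 ~ t(6).
Step 5: Two-sided p-value from the t-distribution with 6 df = 0.735765.
Step 6: alpha = 0.05. fail to reject H0.

rho = 0.1429, p = 0.735765, fail to reject H0 at alpha = 0.05.


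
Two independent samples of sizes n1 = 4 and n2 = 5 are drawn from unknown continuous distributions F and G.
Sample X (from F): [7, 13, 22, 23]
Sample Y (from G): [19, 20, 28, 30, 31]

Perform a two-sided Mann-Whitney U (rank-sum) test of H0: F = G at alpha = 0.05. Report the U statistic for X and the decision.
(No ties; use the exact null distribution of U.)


Step 1: Combine and sort all 9 observations; assign midranks.
sorted (value, group): (7,X), (13,X), (19,Y), (20,Y), (22,X), (23,X), (28,Y), (30,Y), (31,Y)
ranks: 7->1, 13->2, 19->3, 20->4, 22->5, 23->6, 28->7, 30->8, 31->9
Step 2: Rank sum for X: R1 = 1 + 2 + 5 + 6 = 14.
Step 3: U_X = R1 - n1(n1+1)/2 = 14 - 4*5/2 = 14 - 10 = 4.
       U_Y = n1*n2 - U_X = 20 - 4 = 16.
Step 4: No ties, so the exact null distribution of U (based on enumerating the C(9,4) = 126 equally likely rank assignments) gives the two-sided p-value.
Step 5: p-value = 0.190476; compare to alpha = 0.05. fail to reject H0.

U_X = 4, p = 0.190476, fail to reject H0 at alpha = 0.05.


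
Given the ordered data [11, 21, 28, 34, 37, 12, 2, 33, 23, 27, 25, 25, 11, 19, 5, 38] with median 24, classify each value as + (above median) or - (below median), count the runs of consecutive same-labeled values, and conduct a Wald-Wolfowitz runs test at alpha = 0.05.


Step 1: Compute median = 24; label A = above, B = below.
Labels in order: BBAAABBABAAABBBA  (n_A = 8, n_B = 8)
Step 2: Count runs R = 8.
Step 3: Under H0 (random ordering), E[R] = 2*n_A*n_B/(n_A+n_B) + 1 = 2*8*8/16 + 1 = 9.0000.
        Var[R] = 2*n_A*n_B*(2*n_A*n_B - n_A - n_B) / ((n_A+n_B)^2 * (n_A+n_B-1)) = 14336/3840 = 3.7333.
        SD[R] = 1.9322.
Step 4: Continuity-corrected z = (R + 0.5 - E[R]) / SD[R] = (8 + 0.5 - 9.0000) / 1.9322 = -0.2588.
Step 5: Two-sided p-value via normal approximation = 2*(1 - Phi(|z|)) = 0.795809.
Step 6: alpha = 0.05. fail to reject H0.

R = 8, z = -0.2588, p = 0.795809, fail to reject H0.


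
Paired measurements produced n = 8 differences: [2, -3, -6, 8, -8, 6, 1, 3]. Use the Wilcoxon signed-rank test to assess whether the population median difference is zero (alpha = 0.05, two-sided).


Step 1: Drop any zero differences (none here) and take |d_i|.
|d| = [2, 3, 6, 8, 8, 6, 1, 3]
Step 2: Midrank |d_i| (ties get averaged ranks).
ranks: |2|->2, |3|->3.5, |6|->5.5, |8|->7.5, |8|->7.5, |6|->5.5, |1|->1, |3|->3.5
Step 3: Attach original signs; sum ranks with positive sign and with negative sign.
W+ = 2 + 7.5 + 5.5 + 1 + 3.5 = 19.5
W- = 3.5 + 5.5 + 7.5 = 16.5
(Check: W+ + W- = 36 should equal n(n+1)/2 = 36.)
Step 4: Test statistic W = min(W+, W-) = 16.5.
Step 5: Ties in |d|, so use the tie-corrected normal approximation.
        E[W] = n(n+1)/4 = 8*9/4 = 18.
        Tie groups: |d|=3 (t=2), |d|=6 (t=2), |d|=8 (t=2); sum(t^3 - t) = 18.
        Var[W] = n(n+1)(2n+1)/24 - sum(t^3-t)/48 = 1224/24 - 18/48 = 50.625.
        z = (W - E[W]) / sqrt(Var[W]) = (16.5 - 18) / 7.1151 = -0.2108.
        Two-sided p = 2*Phi(z) = 0.833029.
Step 6: alpha = 0.05. fail to reject H0.

W+ = 19.5, W- = 16.5, W = min = 16.5, p = 0.833029, fail to reject H0.


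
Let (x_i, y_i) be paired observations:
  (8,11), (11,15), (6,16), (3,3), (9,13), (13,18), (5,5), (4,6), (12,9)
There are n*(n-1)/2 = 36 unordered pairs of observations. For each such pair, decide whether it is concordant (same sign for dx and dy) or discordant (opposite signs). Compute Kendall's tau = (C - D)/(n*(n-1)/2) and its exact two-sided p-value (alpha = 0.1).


Step 1: Enumerate the 36 unordered pairs (i,j) with i<j and classify each by sign(x_j-x_i) * sign(y_j-y_i).
  (1,2):dx=+3,dy=+4->C; (1,3):dx=-2,dy=+5->D; (1,4):dx=-5,dy=-8->C; (1,5):dx=+1,dy=+2->C
  (1,6):dx=+5,dy=+7->C; (1,7):dx=-3,dy=-6->C; (1,8):dx=-4,dy=-5->C; (1,9):dx=+4,dy=-2->D
  (2,3):dx=-5,dy=+1->D; (2,4):dx=-8,dy=-12->C; (2,5):dx=-2,dy=-2->C; (2,6):dx=+2,dy=+3->C
  (2,7):dx=-6,dy=-10->C; (2,8):dx=-7,dy=-9->C; (2,9):dx=+1,dy=-6->D; (3,4):dx=-3,dy=-13->C
  (3,5):dx=+3,dy=-3->D; (3,6):dx=+7,dy=+2->C; (3,7):dx=-1,dy=-11->C; (3,8):dx=-2,dy=-10->C
  (3,9):dx=+6,dy=-7->D; (4,5):dx=+6,dy=+10->C; (4,6):dx=+10,dy=+15->C; (4,7):dx=+2,dy=+2->C
  (4,8):dx=+1,dy=+3->C; (4,9):dx=+9,dy=+6->C; (5,6):dx=+4,dy=+5->C; (5,7):dx=-4,dy=-8->C
  (5,8):dx=-5,dy=-7->C; (5,9):dx=+3,dy=-4->D; (6,7):dx=-8,dy=-13->C; (6,8):dx=-9,dy=-12->C
  (6,9):dx=-1,dy=-9->C; (7,8):dx=-1,dy=+1->D; (7,9):dx=+7,dy=+4->C; (8,9):dx=+8,dy=+3->C
Step 2: C = 28, D = 8, total pairs = 36.
Step 3: tau = (C - D)/(n(n-1)/2) = (28 - 8)/36 = 0.555556.
Step 4: Exact two-sided p-value (enumerate n! = 362880 permutations of y under H0): p = 0.044615.
Step 5: alpha = 0.1. reject H0.

tau_b = 0.5556 (C=28, D=8), p = 0.044615, reject H0.


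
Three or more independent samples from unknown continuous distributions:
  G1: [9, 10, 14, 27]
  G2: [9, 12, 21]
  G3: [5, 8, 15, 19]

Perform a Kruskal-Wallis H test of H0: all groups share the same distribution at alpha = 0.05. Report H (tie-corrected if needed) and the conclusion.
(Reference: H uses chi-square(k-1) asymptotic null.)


Step 1: Combine all N = 11 observations and assign midranks.
sorted (value, group, rank): (5,G3,1), (8,G3,2), (9,G1,3.5), (9,G2,3.5), (10,G1,5), (12,G2,6), (14,G1,7), (15,G3,8), (19,G3,9), (21,G2,10), (27,G1,11)
Step 2: Sum ranks within each group.
R_1 = 26.5 (n_1 = 4)
R_2 = 19.5 (n_2 = 3)
R_3 = 20 (n_3 = 4)
Step 3: H = 12/(N(N+1)) * sum(R_i^2/n_i) - 3(N+1)
     = 12/(11*12) * (26.5^2/4 + 19.5^2/3 + 20^2/4) - 3*12
     = 0.090909 * 402.312 - 36
     = 0.573864.
Step 4: Ties present; correction factor C = 1 - 6/(11^3 - 11) = 0.995455. Corrected H = 0.573864 / 0.995455 = 0.576484.
Step 5: Under H0, H ~ chi^2(2); p-value = 0.749580.
Step 6: alpha = 0.05. fail to reject H0.

H = 0.5765, df = 2, p = 0.749580, fail to reject H0.


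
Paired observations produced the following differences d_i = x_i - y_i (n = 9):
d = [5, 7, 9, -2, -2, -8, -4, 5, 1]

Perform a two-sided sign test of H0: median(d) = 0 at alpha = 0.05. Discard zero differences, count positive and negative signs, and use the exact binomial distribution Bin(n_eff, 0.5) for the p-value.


Step 1: Discard zero differences. Original n = 9; n_eff = number of nonzero differences = 9.
Nonzero differences (with sign): +5, +7, +9, -2, -2, -8, -4, +5, +1
Step 2: Count signs: positive = 5, negative = 4.
Step 3: Under H0: P(positive) = 0.5, so the number of positives S ~ Bin(9, 0.5).
Step 4: Two-sided exact p-value = sum of Bin(9,0.5) probabilities at or below the observed probability = 1.000000.
Step 5: alpha = 0.05. fail to reject H0.

n_eff = 9, pos = 5, neg = 4, p = 1.000000, fail to reject H0.


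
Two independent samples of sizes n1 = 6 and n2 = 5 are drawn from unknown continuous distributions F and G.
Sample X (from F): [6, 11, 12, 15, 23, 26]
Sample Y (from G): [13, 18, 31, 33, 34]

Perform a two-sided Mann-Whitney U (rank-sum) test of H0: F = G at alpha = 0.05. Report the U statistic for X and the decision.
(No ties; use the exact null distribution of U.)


Step 1: Combine and sort all 11 observations; assign midranks.
sorted (value, group): (6,X), (11,X), (12,X), (13,Y), (15,X), (18,Y), (23,X), (26,X), (31,Y), (33,Y), (34,Y)
ranks: 6->1, 11->2, 12->3, 13->4, 15->5, 18->6, 23->7, 26->8, 31->9, 33->10, 34->11
Step 2: Rank sum for X: R1 = 1 + 2 + 3 + 5 + 7 + 8 = 26.
Step 3: U_X = R1 - n1(n1+1)/2 = 26 - 6*7/2 = 26 - 21 = 5.
       U_Y = n1*n2 - U_X = 30 - 5 = 25.
Step 4: No ties, so the exact null distribution of U (based on enumerating the C(11,6) = 462 equally likely rank assignments) gives the two-sided p-value.
Step 5: p-value = 0.082251; compare to alpha = 0.05. fail to reject H0.

U_X = 5, p = 0.082251, fail to reject H0 at alpha = 0.05.


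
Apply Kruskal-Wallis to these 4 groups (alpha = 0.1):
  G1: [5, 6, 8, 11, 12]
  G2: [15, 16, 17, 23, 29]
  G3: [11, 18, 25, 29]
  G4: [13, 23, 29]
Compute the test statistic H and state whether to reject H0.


Step 1: Combine all N = 17 observations and assign midranks.
sorted (value, group, rank): (5,G1,1), (6,G1,2), (8,G1,3), (11,G1,4.5), (11,G3,4.5), (12,G1,6), (13,G4,7), (15,G2,8), (16,G2,9), (17,G2,10), (18,G3,11), (23,G2,12.5), (23,G4,12.5), (25,G3,14), (29,G2,16), (29,G3,16), (29,G4,16)
Step 2: Sum ranks within each group.
R_1 = 16.5 (n_1 = 5)
R_2 = 55.5 (n_2 = 5)
R_3 = 45.5 (n_3 = 4)
R_4 = 35.5 (n_4 = 3)
Step 3: H = 12/(N(N+1)) * sum(R_i^2/n_i) - 3(N+1)
     = 12/(17*18) * (16.5^2/5 + 55.5^2/5 + 45.5^2/4 + 35.5^2/3) - 3*18
     = 0.039216 * 1608.15 - 54
     = 9.064542.
Step 4: Ties present; correction factor C = 1 - 36/(17^3 - 17) = 0.992647. Corrected H = 9.064542 / 0.992647 = 9.131687.
Step 5: Under H0, H ~ chi^2(3); p-value = 0.027590.
Step 6: alpha = 0.1. reject H0.

H = 9.1317, df = 3, p = 0.027590, reject H0.


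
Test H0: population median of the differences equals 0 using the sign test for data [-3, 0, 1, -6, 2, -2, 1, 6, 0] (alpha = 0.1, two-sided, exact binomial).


Step 1: Discard zero differences. Original n = 9; n_eff = number of nonzero differences = 7.
Nonzero differences (with sign): -3, +1, -6, +2, -2, +1, +6
Step 2: Count signs: positive = 4, negative = 3.
Step 3: Under H0: P(positive) = 0.5, so the number of positives S ~ Bin(7, 0.5).
Step 4: Two-sided exact p-value = sum of Bin(7,0.5) probabilities at or below the observed probability = 1.000000.
Step 5: alpha = 0.1. fail to reject H0.

n_eff = 7, pos = 4, neg = 3, p = 1.000000, fail to reject H0.


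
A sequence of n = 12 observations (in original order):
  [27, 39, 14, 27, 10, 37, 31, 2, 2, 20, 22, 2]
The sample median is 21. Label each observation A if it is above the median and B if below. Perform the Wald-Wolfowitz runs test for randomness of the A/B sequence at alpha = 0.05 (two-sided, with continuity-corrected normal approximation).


Step 1: Compute median = 21; label A = above, B = below.
Labels in order: AABABAABBBAB  (n_A = 6, n_B = 6)
Step 2: Count runs R = 8.
Step 3: Under H0 (random ordering), E[R] = 2*n_A*n_B/(n_A+n_B) + 1 = 2*6*6/12 + 1 = 7.0000.
        Var[R] = 2*n_A*n_B*(2*n_A*n_B - n_A - n_B) / ((n_A+n_B)^2 * (n_A+n_B-1)) = 4320/1584 = 2.7273.
        SD[R] = 1.6514.
Step 4: Continuity-corrected z = (R - 0.5 - E[R]) / SD[R] = (8 - 0.5 - 7.0000) / 1.6514 = 0.3028.
Step 5: Two-sided p-value via normal approximation = 2*(1 - Phi(|z|)) = 0.762069.
Step 6: alpha = 0.05. fail to reject H0.

R = 8, z = 0.3028, p = 0.762069, fail to reject H0.


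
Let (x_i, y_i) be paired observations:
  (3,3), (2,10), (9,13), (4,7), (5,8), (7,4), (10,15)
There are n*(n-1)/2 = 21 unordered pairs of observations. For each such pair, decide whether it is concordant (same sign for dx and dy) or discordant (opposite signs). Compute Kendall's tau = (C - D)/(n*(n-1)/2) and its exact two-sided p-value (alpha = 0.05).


Step 1: Enumerate the 21 unordered pairs (i,j) with i<j and classify each by sign(x_j-x_i) * sign(y_j-y_i).
  (1,2):dx=-1,dy=+7->D; (1,3):dx=+6,dy=+10->C; (1,4):dx=+1,dy=+4->C; (1,5):dx=+2,dy=+5->C
  (1,6):dx=+4,dy=+1->C; (1,7):dx=+7,dy=+12->C; (2,3):dx=+7,dy=+3->C; (2,4):dx=+2,dy=-3->D
  (2,5):dx=+3,dy=-2->D; (2,6):dx=+5,dy=-6->D; (2,7):dx=+8,dy=+5->C; (3,4):dx=-5,dy=-6->C
  (3,5):dx=-4,dy=-5->C; (3,6):dx=-2,dy=-9->C; (3,7):dx=+1,dy=+2->C; (4,5):dx=+1,dy=+1->C
  (4,6):dx=+3,dy=-3->D; (4,7):dx=+6,dy=+8->C; (5,6):dx=+2,dy=-4->D; (5,7):dx=+5,dy=+7->C
  (6,7):dx=+3,dy=+11->C
Step 2: C = 15, D = 6, total pairs = 21.
Step 3: tau = (C - D)/(n(n-1)/2) = (15 - 6)/21 = 0.428571.
Step 4: Exact two-sided p-value (enumerate n! = 5040 permutations of y under H0): p = 0.238889.
Step 5: alpha = 0.05. fail to reject H0.

tau_b = 0.4286 (C=15, D=6), p = 0.238889, fail to reject H0.


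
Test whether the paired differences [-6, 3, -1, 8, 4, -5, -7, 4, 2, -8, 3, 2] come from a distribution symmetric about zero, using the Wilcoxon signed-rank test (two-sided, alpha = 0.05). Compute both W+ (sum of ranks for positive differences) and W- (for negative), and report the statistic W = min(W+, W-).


Step 1: Drop any zero differences (none here) and take |d_i|.
|d| = [6, 3, 1, 8, 4, 5, 7, 4, 2, 8, 3, 2]
Step 2: Midrank |d_i| (ties get averaged ranks).
ranks: |6|->9, |3|->4.5, |1|->1, |8|->11.5, |4|->6.5, |5|->8, |7|->10, |4|->6.5, |2|->2.5, |8|->11.5, |3|->4.5, |2|->2.5
Step 3: Attach original signs; sum ranks with positive sign and with negative sign.
W+ = 4.5 + 11.5 + 6.5 + 6.5 + 2.5 + 4.5 + 2.5 = 38.5
W- = 9 + 1 + 8 + 10 + 11.5 = 39.5
(Check: W+ + W- = 78 should equal n(n+1)/2 = 78.)
Step 4: Test statistic W = min(W+, W-) = 38.5.
Step 5: Ties in |d|, so use the tie-corrected normal approximation.
        E[W] = n(n+1)/4 = 12*13/4 = 39.
        Tie groups: |d|=2 (t=2), |d|=3 (t=2), |d|=4 (t=2), |d|=8 (t=2); sum(t^3 - t) = 24.
        Var[W] = n(n+1)(2n+1)/24 - sum(t^3-t)/48 = 3900/24 - 24/48 = 162.
        z = (W - E[W]) / sqrt(Var[W]) = (38.5 - 39) / 12.7279 = -0.0393.
        Two-sided p = 2*Phi(z) = 0.968664.
Step 6: alpha = 0.05. fail to reject H0.

W+ = 38.5, W- = 39.5, W = min = 38.5, p = 0.968664, fail to reject H0.


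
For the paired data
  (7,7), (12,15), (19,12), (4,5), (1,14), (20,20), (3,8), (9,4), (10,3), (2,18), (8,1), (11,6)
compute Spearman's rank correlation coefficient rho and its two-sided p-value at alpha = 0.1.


Step 1: Rank x and y separately (midranks; no ties here).
rank(x): 7->5, 12->10, 19->11, 4->4, 1->1, 20->12, 3->3, 9->7, 10->8, 2->2, 8->6, 11->9
rank(y): 7->6, 15->10, 12->8, 5->4, 14->9, 20->12, 8->7, 4->3, 3->2, 18->11, 1->1, 6->5
Step 2: d_i = R_x(i) - R_y(i); compute d_i^2.
  (5-6)^2=1, (10-10)^2=0, (11-8)^2=9, (4-4)^2=0, (1-9)^2=64, (12-12)^2=0, (3-7)^2=16, (7-3)^2=16, (8-2)^2=36, (2-11)^2=81, (6-1)^2=25, (9-5)^2=16
sum(d^2) = 264.
Step 3: rho = 1 - 6*264 / (12*(12^2 - 1)) = 1 - 1584/1716 = 0.076923.
Step 4: Under H0, t = rho * sqrt((n-2)/(1-rho^2)) = 0.2440 ~ t(10).
Step 5: Two-sided p-value from the t-distribution with 10 df = 0.812183.
Step 6: alpha = 0.1. fail to reject H0.

rho = 0.0769, p = 0.812183, fail to reject H0 at alpha = 0.1.


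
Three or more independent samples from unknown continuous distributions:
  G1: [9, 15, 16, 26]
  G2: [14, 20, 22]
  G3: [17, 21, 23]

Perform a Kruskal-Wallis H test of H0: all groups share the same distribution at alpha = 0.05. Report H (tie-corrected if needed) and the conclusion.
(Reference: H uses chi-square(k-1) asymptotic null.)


Step 1: Combine all N = 10 observations and assign midranks.
sorted (value, group, rank): (9,G1,1), (14,G2,2), (15,G1,3), (16,G1,4), (17,G3,5), (20,G2,6), (21,G3,7), (22,G2,8), (23,G3,9), (26,G1,10)
Step 2: Sum ranks within each group.
R_1 = 18 (n_1 = 4)
R_2 = 16 (n_2 = 3)
R_3 = 21 (n_3 = 3)
Step 3: H = 12/(N(N+1)) * sum(R_i^2/n_i) - 3(N+1)
     = 12/(10*11) * (18^2/4 + 16^2/3 + 21^2/3) - 3*11
     = 0.109091 * 313.333 - 33
     = 1.181818.
Step 4: No ties, so H is used without correction.
Step 5: Under H0, H ~ chi^2(2); p-value = 0.553824.
Step 6: alpha = 0.05. fail to reject H0.

H = 1.1818, df = 2, p = 0.553824, fail to reject H0.


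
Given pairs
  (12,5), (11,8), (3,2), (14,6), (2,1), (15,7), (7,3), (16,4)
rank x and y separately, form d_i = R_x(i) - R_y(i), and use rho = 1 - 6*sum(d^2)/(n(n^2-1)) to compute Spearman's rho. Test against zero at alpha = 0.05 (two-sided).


Step 1: Rank x and y separately (midranks; no ties here).
rank(x): 12->5, 11->4, 3->2, 14->6, 2->1, 15->7, 7->3, 16->8
rank(y): 5->5, 8->8, 2->2, 6->6, 1->1, 7->7, 3->3, 4->4
Step 2: d_i = R_x(i) - R_y(i); compute d_i^2.
  (5-5)^2=0, (4-8)^2=16, (2-2)^2=0, (6-6)^2=0, (1-1)^2=0, (7-7)^2=0, (3-3)^2=0, (8-4)^2=16
sum(d^2) = 32.
Step 3: rho = 1 - 6*32 / (8*(8^2 - 1)) = 1 - 192/504 = 0.619048.
Step 4: Under H0, t = rho * sqrt((n-2)/(1-rho^2)) = 1.9308 ~ t(6).
Step 5: Two-sided p-value from the t-distribution with 6 df = 0.101733.
Step 6: alpha = 0.05. fail to reject H0.

rho = 0.6190, p = 0.101733, fail to reject H0 at alpha = 0.05.
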